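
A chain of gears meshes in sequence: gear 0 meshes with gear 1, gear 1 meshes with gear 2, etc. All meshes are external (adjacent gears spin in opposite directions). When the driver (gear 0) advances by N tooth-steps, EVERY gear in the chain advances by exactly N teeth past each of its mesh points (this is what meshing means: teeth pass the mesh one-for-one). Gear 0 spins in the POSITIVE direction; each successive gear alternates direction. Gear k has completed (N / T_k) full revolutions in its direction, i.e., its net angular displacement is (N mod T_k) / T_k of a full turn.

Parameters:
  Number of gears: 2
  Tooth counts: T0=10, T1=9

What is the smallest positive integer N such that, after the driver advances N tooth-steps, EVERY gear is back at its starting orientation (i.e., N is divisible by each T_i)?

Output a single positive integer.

Gear k returns to start when N is a multiple of T_k.
All gears at start simultaneously when N is a common multiple of [10, 9]; the smallest such N is lcm(10, 9).
Start: lcm = T0 = 10
Fold in T1=9: gcd(10, 9) = 1; lcm(10, 9) = 10 * 9 / 1 = 90 / 1 = 90
Full cycle length = 90

Answer: 90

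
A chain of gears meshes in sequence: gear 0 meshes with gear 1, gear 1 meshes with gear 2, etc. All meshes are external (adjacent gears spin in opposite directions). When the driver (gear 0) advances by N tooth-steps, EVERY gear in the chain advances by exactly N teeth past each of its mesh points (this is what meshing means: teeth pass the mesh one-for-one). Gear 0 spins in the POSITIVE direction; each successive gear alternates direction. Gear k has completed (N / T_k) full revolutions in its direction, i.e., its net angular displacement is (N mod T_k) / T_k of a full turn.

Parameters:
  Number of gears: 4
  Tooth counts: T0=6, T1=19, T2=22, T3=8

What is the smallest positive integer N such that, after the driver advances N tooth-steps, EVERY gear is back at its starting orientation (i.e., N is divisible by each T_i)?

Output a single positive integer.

Gear k returns to start when N is a multiple of T_k.
All gears at start simultaneously when N is a common multiple of [6, 19, 22, 8]; the smallest such N is lcm(6, 19, 22, 8).
Start: lcm = T0 = 6
Fold in T1=19: gcd(6, 19) = 1; lcm(6, 19) = 6 * 19 / 1 = 114 / 1 = 114
Fold in T2=22: gcd(114, 22) = 2; lcm(114, 22) = 114 * 22 / 2 = 2508 / 2 = 1254
Fold in T3=8: gcd(1254, 8) = 2; lcm(1254, 8) = 1254 * 8 / 2 = 10032 / 2 = 5016
Full cycle length = 5016

Answer: 5016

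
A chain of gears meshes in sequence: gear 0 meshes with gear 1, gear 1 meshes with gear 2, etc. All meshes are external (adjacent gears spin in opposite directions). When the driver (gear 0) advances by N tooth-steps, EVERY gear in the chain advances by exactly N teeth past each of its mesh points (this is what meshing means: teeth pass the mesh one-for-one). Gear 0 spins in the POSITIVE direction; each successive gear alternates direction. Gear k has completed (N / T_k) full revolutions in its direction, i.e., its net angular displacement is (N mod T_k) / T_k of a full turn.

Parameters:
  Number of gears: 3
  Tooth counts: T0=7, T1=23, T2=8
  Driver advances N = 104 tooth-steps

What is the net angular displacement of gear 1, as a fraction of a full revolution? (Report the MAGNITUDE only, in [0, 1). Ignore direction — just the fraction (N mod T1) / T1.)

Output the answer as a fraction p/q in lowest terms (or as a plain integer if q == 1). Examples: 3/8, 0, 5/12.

Chain of 3 gears, tooth counts: [7, 23, 8]
  gear 0: T0=7, direction=positive, advance = 104 mod 7 = 6 teeth = 6/7 turn
  gear 1: T1=23, direction=negative, advance = 104 mod 23 = 12 teeth = 12/23 turn
  gear 2: T2=8, direction=positive, advance = 104 mod 8 = 0 teeth = 0/8 turn
Gear 1: 104 mod 23 = 12
Fraction = 12 / 23 = 12/23 (gcd(12,23)=1) = 12/23

Answer: 12/23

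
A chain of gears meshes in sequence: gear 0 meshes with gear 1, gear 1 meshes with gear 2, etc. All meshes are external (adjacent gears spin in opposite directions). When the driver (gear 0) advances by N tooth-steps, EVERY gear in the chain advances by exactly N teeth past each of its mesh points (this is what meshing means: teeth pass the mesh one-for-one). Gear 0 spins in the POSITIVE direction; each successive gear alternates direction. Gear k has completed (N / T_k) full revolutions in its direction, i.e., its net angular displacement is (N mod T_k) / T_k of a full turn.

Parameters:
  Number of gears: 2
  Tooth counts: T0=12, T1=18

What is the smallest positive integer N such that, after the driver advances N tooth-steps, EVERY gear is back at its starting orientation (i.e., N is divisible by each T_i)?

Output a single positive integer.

Gear k returns to start when N is a multiple of T_k.
All gears at start simultaneously when N is a common multiple of [12, 18]; the smallest such N is lcm(12, 18).
Start: lcm = T0 = 12
Fold in T1=18: gcd(12, 18) = 6; lcm(12, 18) = 12 * 18 / 6 = 216 / 6 = 36
Full cycle length = 36

Answer: 36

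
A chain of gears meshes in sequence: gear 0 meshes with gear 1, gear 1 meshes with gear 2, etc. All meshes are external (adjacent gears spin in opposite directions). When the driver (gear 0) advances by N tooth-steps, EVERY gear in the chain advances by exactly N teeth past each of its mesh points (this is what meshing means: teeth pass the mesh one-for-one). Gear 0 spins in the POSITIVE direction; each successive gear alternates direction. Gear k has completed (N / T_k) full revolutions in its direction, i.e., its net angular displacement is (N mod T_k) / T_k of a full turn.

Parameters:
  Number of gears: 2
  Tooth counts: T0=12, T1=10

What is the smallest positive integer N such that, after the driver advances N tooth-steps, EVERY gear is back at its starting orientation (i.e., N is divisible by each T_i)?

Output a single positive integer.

Answer: 60

Derivation:
Gear k returns to start when N is a multiple of T_k.
All gears at start simultaneously when N is a common multiple of [12, 10]; the smallest such N is lcm(12, 10).
Start: lcm = T0 = 12
Fold in T1=10: gcd(12, 10) = 2; lcm(12, 10) = 12 * 10 / 2 = 120 / 2 = 60
Full cycle length = 60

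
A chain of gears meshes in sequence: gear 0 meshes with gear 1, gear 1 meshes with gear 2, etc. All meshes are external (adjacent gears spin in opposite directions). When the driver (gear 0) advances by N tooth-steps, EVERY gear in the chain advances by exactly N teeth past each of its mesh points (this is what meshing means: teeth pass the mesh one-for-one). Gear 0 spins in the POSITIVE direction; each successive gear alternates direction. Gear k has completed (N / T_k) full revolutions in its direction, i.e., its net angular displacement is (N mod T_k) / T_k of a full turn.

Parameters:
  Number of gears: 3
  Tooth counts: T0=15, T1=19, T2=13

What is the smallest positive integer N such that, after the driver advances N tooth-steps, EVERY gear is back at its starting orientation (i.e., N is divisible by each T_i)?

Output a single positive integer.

Answer: 3705

Derivation:
Gear k returns to start when N is a multiple of T_k.
All gears at start simultaneously when N is a common multiple of [15, 19, 13]; the smallest such N is lcm(15, 19, 13).
Start: lcm = T0 = 15
Fold in T1=19: gcd(15, 19) = 1; lcm(15, 19) = 15 * 19 / 1 = 285 / 1 = 285
Fold in T2=13: gcd(285, 13) = 1; lcm(285, 13) = 285 * 13 / 1 = 3705 / 1 = 3705
Full cycle length = 3705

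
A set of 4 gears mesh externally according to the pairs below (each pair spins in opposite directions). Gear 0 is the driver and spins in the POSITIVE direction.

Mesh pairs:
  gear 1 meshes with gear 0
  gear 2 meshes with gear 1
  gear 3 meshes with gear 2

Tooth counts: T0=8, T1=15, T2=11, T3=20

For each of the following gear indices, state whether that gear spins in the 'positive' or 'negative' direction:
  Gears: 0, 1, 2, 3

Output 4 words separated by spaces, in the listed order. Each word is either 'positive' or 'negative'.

Gear 0 (driver): positive (depth 0)
  gear 1: meshes with gear 0 -> depth 1 -> negative (opposite of gear 0)
  gear 2: meshes with gear 1 -> depth 2 -> positive (opposite of gear 1)
  gear 3: meshes with gear 2 -> depth 3 -> negative (opposite of gear 2)
Queried indices 0, 1, 2, 3 -> positive, negative, positive, negative

Answer: positive negative positive negative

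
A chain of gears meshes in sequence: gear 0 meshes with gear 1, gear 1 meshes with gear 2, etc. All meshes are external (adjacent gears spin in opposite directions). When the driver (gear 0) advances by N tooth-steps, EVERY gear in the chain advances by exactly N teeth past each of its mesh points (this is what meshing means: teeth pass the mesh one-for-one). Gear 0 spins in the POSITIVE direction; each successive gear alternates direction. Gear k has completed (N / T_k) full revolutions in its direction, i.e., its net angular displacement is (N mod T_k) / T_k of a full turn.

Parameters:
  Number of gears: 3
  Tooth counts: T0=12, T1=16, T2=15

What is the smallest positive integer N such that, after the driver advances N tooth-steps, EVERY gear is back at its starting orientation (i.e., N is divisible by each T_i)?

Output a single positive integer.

Answer: 240

Derivation:
Gear k returns to start when N is a multiple of T_k.
All gears at start simultaneously when N is a common multiple of [12, 16, 15]; the smallest such N is lcm(12, 16, 15).
Start: lcm = T0 = 12
Fold in T1=16: gcd(12, 16) = 4; lcm(12, 16) = 12 * 16 / 4 = 192 / 4 = 48
Fold in T2=15: gcd(48, 15) = 3; lcm(48, 15) = 48 * 15 / 3 = 720 / 3 = 240
Full cycle length = 240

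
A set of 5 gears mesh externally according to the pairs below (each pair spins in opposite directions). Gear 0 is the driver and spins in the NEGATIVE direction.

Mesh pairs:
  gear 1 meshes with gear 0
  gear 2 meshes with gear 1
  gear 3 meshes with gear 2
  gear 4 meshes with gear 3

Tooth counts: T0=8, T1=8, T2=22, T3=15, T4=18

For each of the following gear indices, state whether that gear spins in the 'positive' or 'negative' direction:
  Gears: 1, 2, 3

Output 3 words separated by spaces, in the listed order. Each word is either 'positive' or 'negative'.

Answer: positive negative positive

Derivation:
Gear 0 (driver): negative (depth 0)
  gear 1: meshes with gear 0 -> depth 1 -> positive (opposite of gear 0)
  gear 2: meshes with gear 1 -> depth 2 -> negative (opposite of gear 1)
  gear 3: meshes with gear 2 -> depth 3 -> positive (opposite of gear 2)
  gear 4: meshes with gear 3 -> depth 4 -> negative (opposite of gear 3)
Queried indices 1, 2, 3 -> positive, negative, positive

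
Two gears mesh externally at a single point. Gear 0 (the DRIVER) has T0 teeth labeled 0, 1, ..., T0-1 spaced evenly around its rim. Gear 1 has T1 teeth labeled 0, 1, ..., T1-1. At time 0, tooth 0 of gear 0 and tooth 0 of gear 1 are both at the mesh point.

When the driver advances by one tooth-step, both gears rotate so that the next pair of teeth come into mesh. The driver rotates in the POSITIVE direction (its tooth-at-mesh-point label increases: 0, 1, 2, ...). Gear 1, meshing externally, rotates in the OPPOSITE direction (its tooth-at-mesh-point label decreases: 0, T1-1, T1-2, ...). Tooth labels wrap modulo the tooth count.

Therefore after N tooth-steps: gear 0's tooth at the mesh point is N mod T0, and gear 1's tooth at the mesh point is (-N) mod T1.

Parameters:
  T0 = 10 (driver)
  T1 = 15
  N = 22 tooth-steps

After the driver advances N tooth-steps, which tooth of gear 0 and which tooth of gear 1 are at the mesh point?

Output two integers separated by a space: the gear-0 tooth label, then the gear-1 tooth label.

Gear 0 (driver, T0=10): tooth at mesh = N mod T0
  22 = 2 * 10 + 2, so 22 mod 10 = 2
  gear 0 tooth = 2
Gear 1 (driven, T1=15): tooth at mesh = (-N) mod T1
  22 = 1 * 15 + 7, so 22 mod 15 = 7
  (-22) mod 15 = (-7) mod 15 = 15 - 7 = 8
Mesh after 22 steps: gear-0 tooth 2 meets gear-1 tooth 8

Answer: 2 8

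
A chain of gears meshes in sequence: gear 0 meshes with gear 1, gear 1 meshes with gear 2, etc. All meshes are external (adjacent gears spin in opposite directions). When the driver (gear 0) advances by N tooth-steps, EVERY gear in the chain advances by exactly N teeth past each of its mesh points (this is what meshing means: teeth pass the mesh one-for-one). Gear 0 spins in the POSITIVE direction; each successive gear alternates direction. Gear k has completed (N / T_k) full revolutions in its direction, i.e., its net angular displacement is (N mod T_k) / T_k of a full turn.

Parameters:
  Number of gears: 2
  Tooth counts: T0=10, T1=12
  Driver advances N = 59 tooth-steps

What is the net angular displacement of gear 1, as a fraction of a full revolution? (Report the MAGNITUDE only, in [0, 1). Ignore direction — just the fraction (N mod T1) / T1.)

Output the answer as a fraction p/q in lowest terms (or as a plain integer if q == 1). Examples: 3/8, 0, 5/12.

Answer: 11/12

Derivation:
Chain of 2 gears, tooth counts: [10, 12]
  gear 0: T0=10, direction=positive, advance = 59 mod 10 = 9 teeth = 9/10 turn
  gear 1: T1=12, direction=negative, advance = 59 mod 12 = 11 teeth = 11/12 turn
Gear 1: 59 mod 12 = 11
Fraction = 11 / 12 = 11/12 (gcd(11,12)=1) = 11/12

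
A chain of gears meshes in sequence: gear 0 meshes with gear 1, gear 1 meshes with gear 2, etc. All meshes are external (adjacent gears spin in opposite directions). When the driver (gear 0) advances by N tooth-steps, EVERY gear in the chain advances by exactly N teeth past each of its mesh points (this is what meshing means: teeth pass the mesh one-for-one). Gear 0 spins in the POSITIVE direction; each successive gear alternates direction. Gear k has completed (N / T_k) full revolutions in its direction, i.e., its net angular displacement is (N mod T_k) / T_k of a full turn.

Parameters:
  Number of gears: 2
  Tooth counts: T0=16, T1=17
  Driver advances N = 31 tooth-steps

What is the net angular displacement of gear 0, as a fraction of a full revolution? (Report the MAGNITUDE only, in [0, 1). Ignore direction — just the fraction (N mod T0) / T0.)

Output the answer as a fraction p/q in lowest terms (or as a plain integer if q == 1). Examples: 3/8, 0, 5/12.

Answer: 15/16

Derivation:
Chain of 2 gears, tooth counts: [16, 17]
  gear 0: T0=16, direction=positive, advance = 31 mod 16 = 15 teeth = 15/16 turn
  gear 1: T1=17, direction=negative, advance = 31 mod 17 = 14 teeth = 14/17 turn
Gear 0: 31 mod 16 = 15
Fraction = 15 / 16 = 15/16 (gcd(15,16)=1) = 15/16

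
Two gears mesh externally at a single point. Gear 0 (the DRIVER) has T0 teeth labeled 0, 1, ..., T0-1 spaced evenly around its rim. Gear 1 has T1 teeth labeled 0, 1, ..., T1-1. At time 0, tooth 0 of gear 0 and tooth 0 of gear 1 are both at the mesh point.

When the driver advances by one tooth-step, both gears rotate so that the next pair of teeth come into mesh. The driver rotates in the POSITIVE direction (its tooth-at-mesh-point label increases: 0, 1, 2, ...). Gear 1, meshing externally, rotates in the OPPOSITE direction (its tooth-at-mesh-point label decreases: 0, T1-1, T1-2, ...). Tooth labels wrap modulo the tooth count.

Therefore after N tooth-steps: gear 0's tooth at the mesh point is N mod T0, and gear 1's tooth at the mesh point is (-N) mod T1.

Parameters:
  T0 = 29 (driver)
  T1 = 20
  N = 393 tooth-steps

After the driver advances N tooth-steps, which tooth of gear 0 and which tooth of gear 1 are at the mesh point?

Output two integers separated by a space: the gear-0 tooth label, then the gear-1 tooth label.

Answer: 16 7

Derivation:
Gear 0 (driver, T0=29): tooth at mesh = N mod T0
  393 = 13 * 29 + 16, so 393 mod 29 = 16
  gear 0 tooth = 16
Gear 1 (driven, T1=20): tooth at mesh = (-N) mod T1
  393 = 19 * 20 + 13, so 393 mod 20 = 13
  (-393) mod 20 = (-13) mod 20 = 20 - 13 = 7
Mesh after 393 steps: gear-0 tooth 16 meets gear-1 tooth 7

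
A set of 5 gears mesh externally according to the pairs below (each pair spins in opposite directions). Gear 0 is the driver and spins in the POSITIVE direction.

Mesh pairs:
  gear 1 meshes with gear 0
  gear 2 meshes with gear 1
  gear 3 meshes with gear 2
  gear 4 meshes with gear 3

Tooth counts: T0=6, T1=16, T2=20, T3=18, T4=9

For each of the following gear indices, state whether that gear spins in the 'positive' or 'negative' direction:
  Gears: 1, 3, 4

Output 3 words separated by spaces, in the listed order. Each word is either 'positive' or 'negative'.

Gear 0 (driver): positive (depth 0)
  gear 1: meshes with gear 0 -> depth 1 -> negative (opposite of gear 0)
  gear 2: meshes with gear 1 -> depth 2 -> positive (opposite of gear 1)
  gear 3: meshes with gear 2 -> depth 3 -> negative (opposite of gear 2)
  gear 4: meshes with gear 3 -> depth 4 -> positive (opposite of gear 3)
Queried indices 1, 3, 4 -> negative, negative, positive

Answer: negative negative positive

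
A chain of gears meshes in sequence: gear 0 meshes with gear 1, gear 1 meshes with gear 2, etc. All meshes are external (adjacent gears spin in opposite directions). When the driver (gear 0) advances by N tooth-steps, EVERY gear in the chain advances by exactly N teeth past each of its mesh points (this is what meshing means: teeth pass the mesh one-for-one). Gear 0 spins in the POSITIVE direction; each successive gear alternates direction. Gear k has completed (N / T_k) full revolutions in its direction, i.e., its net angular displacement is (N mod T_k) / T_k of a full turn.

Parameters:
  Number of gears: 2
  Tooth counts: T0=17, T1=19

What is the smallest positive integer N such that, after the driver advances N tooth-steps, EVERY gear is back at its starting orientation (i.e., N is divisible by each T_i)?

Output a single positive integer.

Answer: 323

Derivation:
Gear k returns to start when N is a multiple of T_k.
All gears at start simultaneously when N is a common multiple of [17, 19]; the smallest such N is lcm(17, 19).
Start: lcm = T0 = 17
Fold in T1=19: gcd(17, 19) = 1; lcm(17, 19) = 17 * 19 / 1 = 323 / 1 = 323
Full cycle length = 323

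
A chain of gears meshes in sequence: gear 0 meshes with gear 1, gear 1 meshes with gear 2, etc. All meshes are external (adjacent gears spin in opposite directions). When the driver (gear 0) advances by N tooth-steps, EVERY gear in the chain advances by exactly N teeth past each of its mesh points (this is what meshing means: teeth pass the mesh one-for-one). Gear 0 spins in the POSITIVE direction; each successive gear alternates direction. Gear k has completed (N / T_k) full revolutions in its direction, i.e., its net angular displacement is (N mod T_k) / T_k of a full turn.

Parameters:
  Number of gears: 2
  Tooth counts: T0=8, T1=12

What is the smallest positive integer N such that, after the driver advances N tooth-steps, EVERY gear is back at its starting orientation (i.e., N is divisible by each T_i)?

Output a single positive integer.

Answer: 24

Derivation:
Gear k returns to start when N is a multiple of T_k.
All gears at start simultaneously when N is a common multiple of [8, 12]; the smallest such N is lcm(8, 12).
Start: lcm = T0 = 8
Fold in T1=12: gcd(8, 12) = 4; lcm(8, 12) = 8 * 12 / 4 = 96 / 4 = 24
Full cycle length = 24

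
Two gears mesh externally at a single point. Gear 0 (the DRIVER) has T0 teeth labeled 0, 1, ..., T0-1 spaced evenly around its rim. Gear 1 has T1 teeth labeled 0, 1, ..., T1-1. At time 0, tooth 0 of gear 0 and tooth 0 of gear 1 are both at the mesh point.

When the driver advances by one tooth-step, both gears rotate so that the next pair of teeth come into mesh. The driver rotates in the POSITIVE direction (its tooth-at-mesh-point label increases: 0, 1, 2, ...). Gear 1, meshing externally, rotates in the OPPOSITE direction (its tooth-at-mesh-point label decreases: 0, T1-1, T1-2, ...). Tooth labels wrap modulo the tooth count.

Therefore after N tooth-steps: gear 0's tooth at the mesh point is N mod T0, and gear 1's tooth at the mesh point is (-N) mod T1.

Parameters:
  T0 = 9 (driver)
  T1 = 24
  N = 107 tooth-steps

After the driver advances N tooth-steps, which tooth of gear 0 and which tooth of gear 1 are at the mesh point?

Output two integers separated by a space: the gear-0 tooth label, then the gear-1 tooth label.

Answer: 8 13

Derivation:
Gear 0 (driver, T0=9): tooth at mesh = N mod T0
  107 = 11 * 9 + 8, so 107 mod 9 = 8
  gear 0 tooth = 8
Gear 1 (driven, T1=24): tooth at mesh = (-N) mod T1
  107 = 4 * 24 + 11, so 107 mod 24 = 11
  (-107) mod 24 = (-11) mod 24 = 24 - 11 = 13
Mesh after 107 steps: gear-0 tooth 8 meets gear-1 tooth 13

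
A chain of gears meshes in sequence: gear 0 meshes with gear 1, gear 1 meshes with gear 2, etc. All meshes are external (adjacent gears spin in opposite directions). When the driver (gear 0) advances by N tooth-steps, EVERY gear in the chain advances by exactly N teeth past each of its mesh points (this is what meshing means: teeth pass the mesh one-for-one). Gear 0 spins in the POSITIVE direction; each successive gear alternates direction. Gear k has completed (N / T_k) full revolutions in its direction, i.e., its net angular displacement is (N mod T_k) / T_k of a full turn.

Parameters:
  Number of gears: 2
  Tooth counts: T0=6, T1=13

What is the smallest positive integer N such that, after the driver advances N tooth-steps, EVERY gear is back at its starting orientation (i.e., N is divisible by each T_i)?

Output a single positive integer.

Gear k returns to start when N is a multiple of T_k.
All gears at start simultaneously when N is a common multiple of [6, 13]; the smallest such N is lcm(6, 13).
Start: lcm = T0 = 6
Fold in T1=13: gcd(6, 13) = 1; lcm(6, 13) = 6 * 13 / 1 = 78 / 1 = 78
Full cycle length = 78

Answer: 78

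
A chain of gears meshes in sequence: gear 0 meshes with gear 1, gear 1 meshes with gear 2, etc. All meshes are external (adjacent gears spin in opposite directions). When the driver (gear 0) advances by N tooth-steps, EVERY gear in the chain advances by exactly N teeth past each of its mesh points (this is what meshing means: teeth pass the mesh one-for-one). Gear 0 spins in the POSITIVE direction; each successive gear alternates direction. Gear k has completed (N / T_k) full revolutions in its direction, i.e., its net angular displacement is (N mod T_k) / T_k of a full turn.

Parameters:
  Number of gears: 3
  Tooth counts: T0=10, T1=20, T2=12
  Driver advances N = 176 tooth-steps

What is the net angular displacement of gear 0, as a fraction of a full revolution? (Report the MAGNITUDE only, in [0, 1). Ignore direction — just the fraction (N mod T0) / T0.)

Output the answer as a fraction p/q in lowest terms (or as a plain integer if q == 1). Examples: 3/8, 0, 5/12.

Answer: 3/5

Derivation:
Chain of 3 gears, tooth counts: [10, 20, 12]
  gear 0: T0=10, direction=positive, advance = 176 mod 10 = 6 teeth = 6/10 turn
  gear 1: T1=20, direction=negative, advance = 176 mod 20 = 16 teeth = 16/20 turn
  gear 2: T2=12, direction=positive, advance = 176 mod 12 = 8 teeth = 8/12 turn
Gear 0: 176 mod 10 = 6
Fraction = 6 / 10 = 3/5 (gcd(6,10)=2) = 3/5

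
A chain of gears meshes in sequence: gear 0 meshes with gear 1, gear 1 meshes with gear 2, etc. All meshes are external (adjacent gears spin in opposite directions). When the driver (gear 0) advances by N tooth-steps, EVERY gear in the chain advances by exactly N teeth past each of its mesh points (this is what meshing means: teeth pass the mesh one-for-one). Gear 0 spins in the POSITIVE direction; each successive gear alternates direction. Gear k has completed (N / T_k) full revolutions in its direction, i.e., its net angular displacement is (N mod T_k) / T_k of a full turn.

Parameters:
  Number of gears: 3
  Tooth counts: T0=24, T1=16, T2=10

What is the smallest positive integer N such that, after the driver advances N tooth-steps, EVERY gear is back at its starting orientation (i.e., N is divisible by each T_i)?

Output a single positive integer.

Gear k returns to start when N is a multiple of T_k.
All gears at start simultaneously when N is a common multiple of [24, 16, 10]; the smallest such N is lcm(24, 16, 10).
Start: lcm = T0 = 24
Fold in T1=16: gcd(24, 16) = 8; lcm(24, 16) = 24 * 16 / 8 = 384 / 8 = 48
Fold in T2=10: gcd(48, 10) = 2; lcm(48, 10) = 48 * 10 / 2 = 480 / 2 = 240
Full cycle length = 240

Answer: 240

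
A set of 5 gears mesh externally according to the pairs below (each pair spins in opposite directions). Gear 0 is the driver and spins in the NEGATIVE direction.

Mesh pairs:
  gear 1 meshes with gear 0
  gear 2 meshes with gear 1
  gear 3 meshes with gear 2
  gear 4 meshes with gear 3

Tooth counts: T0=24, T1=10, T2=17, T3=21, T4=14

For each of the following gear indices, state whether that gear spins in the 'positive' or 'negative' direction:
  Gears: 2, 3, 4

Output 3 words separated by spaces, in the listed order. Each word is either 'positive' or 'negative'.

Gear 0 (driver): negative (depth 0)
  gear 1: meshes with gear 0 -> depth 1 -> positive (opposite of gear 0)
  gear 2: meshes with gear 1 -> depth 2 -> negative (opposite of gear 1)
  gear 3: meshes with gear 2 -> depth 3 -> positive (opposite of gear 2)
  gear 4: meshes with gear 3 -> depth 4 -> negative (opposite of gear 3)
Queried indices 2, 3, 4 -> negative, positive, negative

Answer: negative positive negative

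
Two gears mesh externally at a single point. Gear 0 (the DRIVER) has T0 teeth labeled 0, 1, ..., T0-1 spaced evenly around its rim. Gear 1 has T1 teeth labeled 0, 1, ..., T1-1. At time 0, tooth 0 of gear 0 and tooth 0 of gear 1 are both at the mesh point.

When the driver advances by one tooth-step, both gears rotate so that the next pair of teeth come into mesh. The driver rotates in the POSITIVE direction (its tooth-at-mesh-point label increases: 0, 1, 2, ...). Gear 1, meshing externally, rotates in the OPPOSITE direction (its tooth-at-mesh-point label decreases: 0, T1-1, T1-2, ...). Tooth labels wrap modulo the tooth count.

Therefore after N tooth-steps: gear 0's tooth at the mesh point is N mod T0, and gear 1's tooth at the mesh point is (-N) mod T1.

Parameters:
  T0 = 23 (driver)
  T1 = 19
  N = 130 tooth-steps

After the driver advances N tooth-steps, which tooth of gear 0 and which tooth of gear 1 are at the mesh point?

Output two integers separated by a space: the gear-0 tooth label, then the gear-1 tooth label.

Answer: 15 3

Derivation:
Gear 0 (driver, T0=23): tooth at mesh = N mod T0
  130 = 5 * 23 + 15, so 130 mod 23 = 15
  gear 0 tooth = 15
Gear 1 (driven, T1=19): tooth at mesh = (-N) mod T1
  130 = 6 * 19 + 16, so 130 mod 19 = 16
  (-130) mod 19 = (-16) mod 19 = 19 - 16 = 3
Mesh after 130 steps: gear-0 tooth 15 meets gear-1 tooth 3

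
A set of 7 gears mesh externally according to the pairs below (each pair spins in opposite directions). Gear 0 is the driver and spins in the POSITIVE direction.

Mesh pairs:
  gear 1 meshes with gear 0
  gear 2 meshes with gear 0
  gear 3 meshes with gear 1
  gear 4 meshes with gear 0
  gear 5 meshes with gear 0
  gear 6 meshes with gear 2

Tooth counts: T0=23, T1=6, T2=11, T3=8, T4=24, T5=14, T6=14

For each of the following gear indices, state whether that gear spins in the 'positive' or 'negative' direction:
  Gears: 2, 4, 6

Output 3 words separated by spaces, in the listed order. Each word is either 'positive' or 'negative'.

Answer: negative negative positive

Derivation:
Gear 0 (driver): positive (depth 0)
  gear 1: meshes with gear 0 -> depth 1 -> negative (opposite of gear 0)
  gear 2: meshes with gear 0 -> depth 1 -> negative (opposite of gear 0)
  gear 3: meshes with gear 1 -> depth 2 -> positive (opposite of gear 1)
  gear 4: meshes with gear 0 -> depth 1 -> negative (opposite of gear 0)
  gear 5: meshes with gear 0 -> depth 1 -> negative (opposite of gear 0)
  gear 6: meshes with gear 2 -> depth 2 -> positive (opposite of gear 2)
Queried indices 2, 4, 6 -> negative, negative, positive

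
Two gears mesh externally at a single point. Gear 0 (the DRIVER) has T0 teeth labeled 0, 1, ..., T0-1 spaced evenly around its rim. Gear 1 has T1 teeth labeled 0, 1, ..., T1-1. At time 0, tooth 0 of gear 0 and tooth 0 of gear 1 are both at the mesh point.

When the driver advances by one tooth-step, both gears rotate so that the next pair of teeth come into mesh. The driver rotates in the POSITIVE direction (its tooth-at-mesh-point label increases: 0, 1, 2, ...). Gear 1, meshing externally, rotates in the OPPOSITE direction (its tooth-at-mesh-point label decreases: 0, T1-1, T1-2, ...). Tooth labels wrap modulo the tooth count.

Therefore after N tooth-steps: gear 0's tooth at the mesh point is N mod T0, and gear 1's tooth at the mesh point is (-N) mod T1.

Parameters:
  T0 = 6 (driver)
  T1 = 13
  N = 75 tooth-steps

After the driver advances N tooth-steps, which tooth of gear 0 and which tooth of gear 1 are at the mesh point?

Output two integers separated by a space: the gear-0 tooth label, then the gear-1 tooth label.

Answer: 3 3

Derivation:
Gear 0 (driver, T0=6): tooth at mesh = N mod T0
  75 = 12 * 6 + 3, so 75 mod 6 = 3
  gear 0 tooth = 3
Gear 1 (driven, T1=13): tooth at mesh = (-N) mod T1
  75 = 5 * 13 + 10, so 75 mod 13 = 10
  (-75) mod 13 = (-10) mod 13 = 13 - 10 = 3
Mesh after 75 steps: gear-0 tooth 3 meets gear-1 tooth 3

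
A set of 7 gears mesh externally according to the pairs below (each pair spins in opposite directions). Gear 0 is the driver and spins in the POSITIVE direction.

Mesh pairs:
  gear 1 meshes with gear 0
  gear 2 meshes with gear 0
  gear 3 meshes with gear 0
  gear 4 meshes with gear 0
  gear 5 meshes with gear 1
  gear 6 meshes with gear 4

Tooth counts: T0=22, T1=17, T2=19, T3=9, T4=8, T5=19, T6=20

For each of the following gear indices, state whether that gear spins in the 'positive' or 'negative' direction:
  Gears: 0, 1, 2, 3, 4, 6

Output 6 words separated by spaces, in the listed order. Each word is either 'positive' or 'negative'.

Answer: positive negative negative negative negative positive

Derivation:
Gear 0 (driver): positive (depth 0)
  gear 1: meshes with gear 0 -> depth 1 -> negative (opposite of gear 0)
  gear 2: meshes with gear 0 -> depth 1 -> negative (opposite of gear 0)
  gear 3: meshes with gear 0 -> depth 1 -> negative (opposite of gear 0)
  gear 4: meshes with gear 0 -> depth 1 -> negative (opposite of gear 0)
  gear 5: meshes with gear 1 -> depth 2 -> positive (opposite of gear 1)
  gear 6: meshes with gear 4 -> depth 2 -> positive (opposite of gear 4)
Queried indices 0, 1, 2, 3, 4, 6 -> positive, negative, negative, negative, negative, positive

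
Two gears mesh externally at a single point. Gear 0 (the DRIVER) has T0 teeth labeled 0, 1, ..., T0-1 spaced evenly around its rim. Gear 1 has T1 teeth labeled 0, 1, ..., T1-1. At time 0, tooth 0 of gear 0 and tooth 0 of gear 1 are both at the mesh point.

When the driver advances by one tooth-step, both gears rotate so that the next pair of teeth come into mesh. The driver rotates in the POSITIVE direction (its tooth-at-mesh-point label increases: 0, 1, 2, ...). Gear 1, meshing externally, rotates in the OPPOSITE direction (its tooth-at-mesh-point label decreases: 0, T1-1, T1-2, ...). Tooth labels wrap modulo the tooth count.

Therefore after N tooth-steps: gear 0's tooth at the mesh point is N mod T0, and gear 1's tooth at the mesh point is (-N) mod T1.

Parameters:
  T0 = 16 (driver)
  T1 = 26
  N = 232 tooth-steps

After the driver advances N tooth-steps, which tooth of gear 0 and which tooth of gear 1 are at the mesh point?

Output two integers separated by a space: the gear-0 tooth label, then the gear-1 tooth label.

Gear 0 (driver, T0=16): tooth at mesh = N mod T0
  232 = 14 * 16 + 8, so 232 mod 16 = 8
  gear 0 tooth = 8
Gear 1 (driven, T1=26): tooth at mesh = (-N) mod T1
  232 = 8 * 26 + 24, so 232 mod 26 = 24
  (-232) mod 26 = (-24) mod 26 = 26 - 24 = 2
Mesh after 232 steps: gear-0 tooth 8 meets gear-1 tooth 2

Answer: 8 2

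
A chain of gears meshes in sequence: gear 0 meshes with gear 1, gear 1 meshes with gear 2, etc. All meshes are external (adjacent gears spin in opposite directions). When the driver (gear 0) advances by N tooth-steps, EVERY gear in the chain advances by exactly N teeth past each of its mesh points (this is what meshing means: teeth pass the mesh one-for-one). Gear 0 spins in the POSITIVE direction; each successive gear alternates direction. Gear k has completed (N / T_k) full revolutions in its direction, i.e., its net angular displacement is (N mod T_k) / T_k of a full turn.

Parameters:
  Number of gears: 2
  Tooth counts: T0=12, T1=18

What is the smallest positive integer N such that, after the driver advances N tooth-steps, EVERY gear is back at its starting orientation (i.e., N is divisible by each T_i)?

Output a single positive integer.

Answer: 36

Derivation:
Gear k returns to start when N is a multiple of T_k.
All gears at start simultaneously when N is a common multiple of [12, 18]; the smallest such N is lcm(12, 18).
Start: lcm = T0 = 12
Fold in T1=18: gcd(12, 18) = 6; lcm(12, 18) = 12 * 18 / 6 = 216 / 6 = 36
Full cycle length = 36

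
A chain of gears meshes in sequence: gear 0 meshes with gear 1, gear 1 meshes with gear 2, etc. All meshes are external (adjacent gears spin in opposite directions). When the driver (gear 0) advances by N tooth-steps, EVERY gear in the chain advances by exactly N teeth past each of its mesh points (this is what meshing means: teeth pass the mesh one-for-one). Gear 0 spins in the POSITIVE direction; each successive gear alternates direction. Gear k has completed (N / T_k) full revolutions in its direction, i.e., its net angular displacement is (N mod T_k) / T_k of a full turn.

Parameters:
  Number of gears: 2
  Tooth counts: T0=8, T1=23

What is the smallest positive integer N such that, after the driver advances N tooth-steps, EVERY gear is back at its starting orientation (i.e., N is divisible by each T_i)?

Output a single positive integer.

Answer: 184

Derivation:
Gear k returns to start when N is a multiple of T_k.
All gears at start simultaneously when N is a common multiple of [8, 23]; the smallest such N is lcm(8, 23).
Start: lcm = T0 = 8
Fold in T1=23: gcd(8, 23) = 1; lcm(8, 23) = 8 * 23 / 1 = 184 / 1 = 184
Full cycle length = 184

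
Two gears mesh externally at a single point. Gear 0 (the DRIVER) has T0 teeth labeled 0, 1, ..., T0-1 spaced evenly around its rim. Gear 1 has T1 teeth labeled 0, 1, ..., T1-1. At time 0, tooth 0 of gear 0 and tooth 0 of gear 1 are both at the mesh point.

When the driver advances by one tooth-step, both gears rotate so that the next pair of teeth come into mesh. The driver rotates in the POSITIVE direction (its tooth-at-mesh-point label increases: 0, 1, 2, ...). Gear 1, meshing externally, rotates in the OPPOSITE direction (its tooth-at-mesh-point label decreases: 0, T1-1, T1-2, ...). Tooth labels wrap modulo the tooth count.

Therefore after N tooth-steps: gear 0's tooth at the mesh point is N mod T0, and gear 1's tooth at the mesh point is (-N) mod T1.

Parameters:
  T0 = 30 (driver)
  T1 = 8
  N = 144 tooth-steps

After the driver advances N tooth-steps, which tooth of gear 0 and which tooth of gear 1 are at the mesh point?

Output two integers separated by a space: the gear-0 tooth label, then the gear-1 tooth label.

Gear 0 (driver, T0=30): tooth at mesh = N mod T0
  144 = 4 * 30 + 24, so 144 mod 30 = 24
  gear 0 tooth = 24
Gear 1 (driven, T1=8): tooth at mesh = (-N) mod T1
  144 = 18 * 8 + 0, so 144 mod 8 = 0
  (-144) mod 8 = 0
Mesh after 144 steps: gear-0 tooth 24 meets gear-1 tooth 0

Answer: 24 0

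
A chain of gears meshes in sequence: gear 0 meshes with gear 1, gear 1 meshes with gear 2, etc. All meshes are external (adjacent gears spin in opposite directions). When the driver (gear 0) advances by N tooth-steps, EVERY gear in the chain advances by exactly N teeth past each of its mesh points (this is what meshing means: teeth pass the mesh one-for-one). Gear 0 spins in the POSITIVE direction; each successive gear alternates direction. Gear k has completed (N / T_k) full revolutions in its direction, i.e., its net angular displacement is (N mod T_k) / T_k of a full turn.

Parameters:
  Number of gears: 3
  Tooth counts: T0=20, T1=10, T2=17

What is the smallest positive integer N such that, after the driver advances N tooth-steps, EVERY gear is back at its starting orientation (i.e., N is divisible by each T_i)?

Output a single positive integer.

Gear k returns to start when N is a multiple of T_k.
All gears at start simultaneously when N is a common multiple of [20, 10, 17]; the smallest such N is lcm(20, 10, 17).
Start: lcm = T0 = 20
Fold in T1=10: gcd(20, 10) = 10; lcm(20, 10) = 20 * 10 / 10 = 200 / 10 = 20
Fold in T2=17: gcd(20, 17) = 1; lcm(20, 17) = 20 * 17 / 1 = 340 / 1 = 340
Full cycle length = 340

Answer: 340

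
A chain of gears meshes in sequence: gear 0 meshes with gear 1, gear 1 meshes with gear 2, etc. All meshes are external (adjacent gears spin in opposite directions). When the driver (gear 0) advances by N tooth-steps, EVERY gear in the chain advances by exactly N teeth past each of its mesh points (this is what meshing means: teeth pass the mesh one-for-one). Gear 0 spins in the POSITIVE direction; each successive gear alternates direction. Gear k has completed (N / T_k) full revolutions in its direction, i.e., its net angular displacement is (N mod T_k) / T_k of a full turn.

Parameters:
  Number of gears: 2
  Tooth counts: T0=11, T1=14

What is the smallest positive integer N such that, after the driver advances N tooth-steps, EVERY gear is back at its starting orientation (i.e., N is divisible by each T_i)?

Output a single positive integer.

Answer: 154

Derivation:
Gear k returns to start when N is a multiple of T_k.
All gears at start simultaneously when N is a common multiple of [11, 14]; the smallest such N is lcm(11, 14).
Start: lcm = T0 = 11
Fold in T1=14: gcd(11, 14) = 1; lcm(11, 14) = 11 * 14 / 1 = 154 / 1 = 154
Full cycle length = 154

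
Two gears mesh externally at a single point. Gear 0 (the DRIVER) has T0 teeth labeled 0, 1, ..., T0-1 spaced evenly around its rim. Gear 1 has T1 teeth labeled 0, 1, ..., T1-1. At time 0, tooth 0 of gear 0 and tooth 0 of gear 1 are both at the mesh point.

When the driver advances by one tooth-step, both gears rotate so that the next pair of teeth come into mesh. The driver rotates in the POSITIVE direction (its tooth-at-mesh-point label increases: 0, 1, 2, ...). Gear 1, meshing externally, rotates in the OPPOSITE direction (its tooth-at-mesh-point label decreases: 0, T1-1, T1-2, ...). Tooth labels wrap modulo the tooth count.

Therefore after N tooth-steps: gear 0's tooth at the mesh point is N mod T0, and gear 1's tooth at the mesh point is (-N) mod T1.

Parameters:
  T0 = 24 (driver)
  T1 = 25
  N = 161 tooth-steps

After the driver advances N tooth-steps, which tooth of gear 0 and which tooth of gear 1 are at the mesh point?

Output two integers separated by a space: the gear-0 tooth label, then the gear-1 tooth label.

Answer: 17 14

Derivation:
Gear 0 (driver, T0=24): tooth at mesh = N mod T0
  161 = 6 * 24 + 17, so 161 mod 24 = 17
  gear 0 tooth = 17
Gear 1 (driven, T1=25): tooth at mesh = (-N) mod T1
  161 = 6 * 25 + 11, so 161 mod 25 = 11
  (-161) mod 25 = (-11) mod 25 = 25 - 11 = 14
Mesh after 161 steps: gear-0 tooth 17 meets gear-1 tooth 14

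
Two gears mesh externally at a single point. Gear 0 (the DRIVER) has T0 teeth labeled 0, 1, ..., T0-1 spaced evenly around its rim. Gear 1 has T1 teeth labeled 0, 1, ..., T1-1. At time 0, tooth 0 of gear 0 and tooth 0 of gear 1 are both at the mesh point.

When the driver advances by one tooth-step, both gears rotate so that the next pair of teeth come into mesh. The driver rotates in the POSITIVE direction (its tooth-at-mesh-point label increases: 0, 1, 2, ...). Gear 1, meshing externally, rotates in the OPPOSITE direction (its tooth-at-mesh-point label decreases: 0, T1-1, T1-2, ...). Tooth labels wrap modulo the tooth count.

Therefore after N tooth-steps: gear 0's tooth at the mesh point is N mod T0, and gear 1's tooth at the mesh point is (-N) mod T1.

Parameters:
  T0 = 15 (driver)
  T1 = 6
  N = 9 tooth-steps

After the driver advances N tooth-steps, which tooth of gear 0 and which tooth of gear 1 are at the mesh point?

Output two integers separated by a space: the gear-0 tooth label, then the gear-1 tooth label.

Answer: 9 3

Derivation:
Gear 0 (driver, T0=15): tooth at mesh = N mod T0
  9 = 0 * 15 + 9, so 9 mod 15 = 9
  gear 0 tooth = 9
Gear 1 (driven, T1=6): tooth at mesh = (-N) mod T1
  9 = 1 * 6 + 3, so 9 mod 6 = 3
  (-9) mod 6 = (-3) mod 6 = 6 - 3 = 3
Mesh after 9 steps: gear-0 tooth 9 meets gear-1 tooth 3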